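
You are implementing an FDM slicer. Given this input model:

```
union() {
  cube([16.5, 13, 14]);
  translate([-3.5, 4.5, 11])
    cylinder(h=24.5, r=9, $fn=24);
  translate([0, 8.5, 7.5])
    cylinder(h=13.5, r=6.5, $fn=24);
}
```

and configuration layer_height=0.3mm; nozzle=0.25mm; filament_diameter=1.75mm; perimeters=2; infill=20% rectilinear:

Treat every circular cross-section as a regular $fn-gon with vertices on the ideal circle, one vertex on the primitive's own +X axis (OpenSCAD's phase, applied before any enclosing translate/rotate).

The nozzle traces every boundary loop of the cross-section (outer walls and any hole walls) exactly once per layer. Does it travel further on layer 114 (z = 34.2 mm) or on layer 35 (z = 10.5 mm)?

Layer 114 (z = 34.2): the cube does not reach this height (z outside [0, 14]); the cylinder at (-3.5, 4.5): section is a regular 24-gon, circumradius r=9 (perimeter = 2·24·9.000·sin(180°/24) = 56.39 mm); the cylinder at (0, 8.5) does not reach this height (z outside [7.5, 21]); Taking the union: only the r=9 cylinder at (-3.5, 4.5) is present, so the union is just that shape — boundary = 56.39 mm. So its perimeter = 56.39 mm. Layer 35 (z = 10.5): the 16.5×13 cube contributes its full rectangle (perimeter 59.00 mm); the cylinder at (-3.5, 4.5) does not reach this height (z outside [11, 35.5]); the r=6.5 cylinder at (0, 8.5) gives a regular 24-gon of circumradius 6.5 (constant along its height) (perimeter = 2·24·6.500·sin(180°/24) = 40.72 mm); Merging all regions: the regions partially overlap (shared area 59.32 mm²), so the edge portions inside another operand are dropped and the merged outline is re-measured after clipping — boundary = 68.90 mm. So its perimeter = 68.90 mm. Layer 35 is larger (68.90 vs 56.39 mm).

layer 35 (z = 10.5 mm)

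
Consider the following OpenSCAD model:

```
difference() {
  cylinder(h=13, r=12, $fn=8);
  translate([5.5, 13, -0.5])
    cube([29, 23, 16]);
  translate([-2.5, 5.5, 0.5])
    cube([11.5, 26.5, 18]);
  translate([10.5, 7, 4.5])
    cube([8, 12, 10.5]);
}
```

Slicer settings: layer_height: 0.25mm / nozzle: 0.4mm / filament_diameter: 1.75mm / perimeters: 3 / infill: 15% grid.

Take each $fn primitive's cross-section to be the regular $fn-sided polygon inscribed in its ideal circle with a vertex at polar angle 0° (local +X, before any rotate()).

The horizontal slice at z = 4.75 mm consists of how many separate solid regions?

At z = 4.75 mm: the r=12 cylinder gives a regular 8-gon of circumradius 12 (constant along its height); the cube at (5.5, 13) (footprint 29×23) is included at this height; the cube at (-2.5, 5.5) (footprint 11.5×26.5) is included at this height; the 8×12 cube at (10.5, 7) contributes its full rectangle; Subtracting the remaining from the first: starting from the r=12 cylinder, the 29×23 cube at (5.5, 13) misses the remaining region (no effect); the 11.5×26.5 cube at (-2.5, 5.5) partially overlaps it — only the 56.41 mm² overlap (of its 304.75 mm²) is removed, clipping the outline; the 8×12 cube at (10.5, 7) misses the remaining region (no effect) — 1 connected region. The result has 1 disconnected region.

1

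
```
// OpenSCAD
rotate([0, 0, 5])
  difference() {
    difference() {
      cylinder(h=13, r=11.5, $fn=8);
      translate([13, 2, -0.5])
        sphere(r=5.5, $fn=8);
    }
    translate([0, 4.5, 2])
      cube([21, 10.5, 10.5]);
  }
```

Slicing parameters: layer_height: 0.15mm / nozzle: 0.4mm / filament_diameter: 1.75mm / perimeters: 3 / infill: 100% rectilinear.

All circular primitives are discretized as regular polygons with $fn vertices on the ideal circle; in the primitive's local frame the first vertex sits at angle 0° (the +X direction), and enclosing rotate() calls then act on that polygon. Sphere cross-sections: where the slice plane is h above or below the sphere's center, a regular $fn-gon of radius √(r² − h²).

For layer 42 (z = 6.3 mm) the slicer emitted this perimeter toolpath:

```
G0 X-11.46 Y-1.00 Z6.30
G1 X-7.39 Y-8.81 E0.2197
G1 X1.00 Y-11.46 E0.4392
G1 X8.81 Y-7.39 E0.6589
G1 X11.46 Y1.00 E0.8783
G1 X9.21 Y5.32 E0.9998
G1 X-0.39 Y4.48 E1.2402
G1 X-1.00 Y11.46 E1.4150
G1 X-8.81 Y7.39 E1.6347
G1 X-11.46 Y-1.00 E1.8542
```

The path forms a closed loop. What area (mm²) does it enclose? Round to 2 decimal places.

Apply the shoelace formula to the sequence of (X, Y) vertices; enclosed area = 328.16 mm².

328.16 mm²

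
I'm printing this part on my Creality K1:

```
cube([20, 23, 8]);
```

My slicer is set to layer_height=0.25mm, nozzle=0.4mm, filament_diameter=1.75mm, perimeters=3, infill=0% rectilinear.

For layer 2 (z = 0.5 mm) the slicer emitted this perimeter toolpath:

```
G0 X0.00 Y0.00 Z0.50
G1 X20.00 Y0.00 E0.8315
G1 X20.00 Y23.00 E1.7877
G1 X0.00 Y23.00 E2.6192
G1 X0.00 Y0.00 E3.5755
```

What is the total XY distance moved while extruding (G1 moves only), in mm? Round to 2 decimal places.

86.00 mm

Sum the Euclidean lengths of each G1 segment: total = 86.00 mm.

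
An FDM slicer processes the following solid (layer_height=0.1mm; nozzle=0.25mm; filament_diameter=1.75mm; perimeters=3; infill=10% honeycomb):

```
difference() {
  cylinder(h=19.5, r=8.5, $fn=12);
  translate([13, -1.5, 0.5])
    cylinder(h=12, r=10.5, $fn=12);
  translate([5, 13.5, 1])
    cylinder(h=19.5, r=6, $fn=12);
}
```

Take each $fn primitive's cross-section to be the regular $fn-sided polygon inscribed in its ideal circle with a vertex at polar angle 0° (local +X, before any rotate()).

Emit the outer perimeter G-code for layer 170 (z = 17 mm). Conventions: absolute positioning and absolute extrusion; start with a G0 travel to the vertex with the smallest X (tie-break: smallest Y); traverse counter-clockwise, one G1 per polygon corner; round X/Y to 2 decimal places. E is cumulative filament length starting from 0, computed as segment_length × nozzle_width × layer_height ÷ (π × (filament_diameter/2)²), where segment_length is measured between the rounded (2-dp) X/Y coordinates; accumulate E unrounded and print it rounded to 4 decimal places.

At z = 17 mm: the r=8.5 cylinder gives a regular 12-gon of circumradius 8.5 (constant along its height); the cylinder at (13, -1.5) is absent (z outside [0.5, 12.5]); the r=6 cylinder at (5, 13.5) gives a regular 12-gon of circumradius 6 (constant along its height); After the difference (first − rest): starting from the r=8.5 cylinder, the r=6 cylinder at (5, 13.5) misses the remaining region (no effect) — 1 connected region. The outline is a single polygon with 12 vertices. Extrusion per mm of travel: 0.25 × 0.1 / (π × 0.875²) = 0.010394. Accumulating E over each segment gives final E = 0.5487.

G0 X-8.50 Y0.00 Z17.00
G1 X-7.36 Y-4.25 E0.0457
G1 X-4.25 Y-7.36 E0.0914
G1 X0.00 Y-8.50 E0.1372
G1 X4.25 Y-7.36 E0.1829
G1 X7.36 Y-4.25 E0.2286
G1 X8.50 Y0.00 E0.2744
G1 X7.36 Y4.25 E0.3201
G1 X4.25 Y7.36 E0.3658
G1 X0.00 Y8.50 E0.4116
G1 X-4.25 Y7.36 E0.4573
G1 X-7.36 Y4.25 E0.5030
G1 X-8.50 Y0.00 E0.5487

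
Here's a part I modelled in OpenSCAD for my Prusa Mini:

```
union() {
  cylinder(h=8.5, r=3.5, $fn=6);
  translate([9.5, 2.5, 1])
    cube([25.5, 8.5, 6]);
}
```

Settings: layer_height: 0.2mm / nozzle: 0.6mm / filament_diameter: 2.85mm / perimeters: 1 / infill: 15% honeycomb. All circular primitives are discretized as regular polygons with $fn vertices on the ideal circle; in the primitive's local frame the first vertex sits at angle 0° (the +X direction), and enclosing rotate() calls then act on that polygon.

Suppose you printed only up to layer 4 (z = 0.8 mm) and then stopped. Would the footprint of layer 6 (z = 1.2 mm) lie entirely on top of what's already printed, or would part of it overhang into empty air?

part overhangs

Compare the two slices. At z = 0.8: the r=3.5 cylinder contributes a regular 6-gon of circumradius 3.5 (area = (6/2)·3.500²·sin(360°/6) = 31.83 mm²); the cube at (9.5, 2.5) is absent (z outside [1, 7]); Combining (union): only the r=3.5 cylinder is present, so the union is just that shape — area = 31.83 mm². At z = 1.2: the r=3.5 cylinder contributes a regular 6-gon of circumradius 3.5 (area = (6/2)·3.500²·sin(360°/6) = 31.83 mm²); the cube at (9.5, 2.5) is present — its section is the full 25.5×8.5 rectangle (area 216.75 mm²); Merging all regions: the 2 present regions are separate (no shared area or edge), so areas and boundary lengths simply add and each stays a separate island — area = 248.58 mm². Checking containment: at z = 1.2 the cross-section extends beyond the z = 0.8 cross-section by about 216.75 mm².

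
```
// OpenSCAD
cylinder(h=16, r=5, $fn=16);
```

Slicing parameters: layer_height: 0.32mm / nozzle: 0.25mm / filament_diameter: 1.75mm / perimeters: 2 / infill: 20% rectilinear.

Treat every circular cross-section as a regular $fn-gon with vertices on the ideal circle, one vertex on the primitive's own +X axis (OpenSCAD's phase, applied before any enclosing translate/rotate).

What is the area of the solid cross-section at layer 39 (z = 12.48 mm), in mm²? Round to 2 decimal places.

76.54 mm²

At z = 12.48 mm: the r=5 cylinder gives a regular 16-gon of circumradius 5 (constant along its height) (area = (16/2)·5.000²·sin(360°/16) = 76.54 mm²). Overall, the cross-section is a single solid region. Net area = 76.54 mm².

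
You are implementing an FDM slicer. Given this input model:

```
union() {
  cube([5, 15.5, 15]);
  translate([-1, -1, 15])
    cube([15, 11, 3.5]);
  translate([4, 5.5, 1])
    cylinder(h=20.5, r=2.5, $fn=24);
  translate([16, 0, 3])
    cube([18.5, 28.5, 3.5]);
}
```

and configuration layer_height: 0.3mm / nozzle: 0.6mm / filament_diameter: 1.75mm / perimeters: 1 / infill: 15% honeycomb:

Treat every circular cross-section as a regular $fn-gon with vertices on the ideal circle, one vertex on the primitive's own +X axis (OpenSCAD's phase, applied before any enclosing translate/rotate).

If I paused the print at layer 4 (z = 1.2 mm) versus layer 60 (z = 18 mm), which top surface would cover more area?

Layer 4 (z = 1.2): the cube (footprint 5×15.5) is included at this height (area 77.50 mm²); the cube at (-1, -1) does not reach this height (z outside [15, 18.5]); the r=2.5 cylinder at (4, 5.5) contributes a regular 24-gon of circumradius 2.5 (area = (24/2)·2.500²·sin(360°/24) = 19.41 mm²); the cube at (16, 0) does not reach this height (z outside [3, 6.5]); Combining (union): the regions partially overlap — summed areas 96.91 mm² minus the doubly-counted overlap 14.54 mm² gives 82.37 mm² — area = 82.37 mm². So its area = 82.37 mm². Layer 60 (z = 18): the cube is not intersected at this z (z outside [0, 15]); the 15×11 cube at (-1, -1) contributes its full rectangle (area 165.00 mm²); the cylinder at (4, 5.5): section is a regular 24-gon, circumradius r=2.5 (area = (24/2)·2.500²·sin(360°/24) = 19.41 mm²); the cube at (16, 0) is absent (z outside [3, 6.5]); Combining (union): the r=2.5 cylinder at (4, 5.5) lies entirely inside the 15×11 cube at (-1, -1), so the union is just the 15×11 cube at (-1, -1) — area = 165.00 mm². So its area = 165.00 mm². Layer 60 is larger (165.00 vs 82.37 mm²).

layer 60 (z = 18 mm)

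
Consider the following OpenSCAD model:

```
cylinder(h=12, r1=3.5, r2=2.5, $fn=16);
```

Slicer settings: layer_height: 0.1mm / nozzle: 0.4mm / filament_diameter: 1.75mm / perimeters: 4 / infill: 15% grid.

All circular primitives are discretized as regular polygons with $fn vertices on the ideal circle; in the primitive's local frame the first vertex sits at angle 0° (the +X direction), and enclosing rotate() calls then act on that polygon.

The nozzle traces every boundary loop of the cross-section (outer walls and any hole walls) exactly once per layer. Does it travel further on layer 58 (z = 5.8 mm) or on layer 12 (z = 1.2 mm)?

Layer 58 (z = 5.8): the cone (r1=3.5→r2=2.5) has section circumradius 3.017 here — a regular 16-gon (perimeter = 2·16·3.017·sin(180°/16) = 18.83 mm). So its perimeter = 18.83 mm. Layer 12 (z = 1.2): the cone (r1=3.5→r2=2.5) has section circumradius 3.400 here — a regular 16-gon (perimeter = 2·16·3.400·sin(180°/16) = 21.23 mm). So its perimeter = 21.23 mm. Layer 12 is larger (21.23 vs 18.83 mm).

layer 12 (z = 1.2 mm)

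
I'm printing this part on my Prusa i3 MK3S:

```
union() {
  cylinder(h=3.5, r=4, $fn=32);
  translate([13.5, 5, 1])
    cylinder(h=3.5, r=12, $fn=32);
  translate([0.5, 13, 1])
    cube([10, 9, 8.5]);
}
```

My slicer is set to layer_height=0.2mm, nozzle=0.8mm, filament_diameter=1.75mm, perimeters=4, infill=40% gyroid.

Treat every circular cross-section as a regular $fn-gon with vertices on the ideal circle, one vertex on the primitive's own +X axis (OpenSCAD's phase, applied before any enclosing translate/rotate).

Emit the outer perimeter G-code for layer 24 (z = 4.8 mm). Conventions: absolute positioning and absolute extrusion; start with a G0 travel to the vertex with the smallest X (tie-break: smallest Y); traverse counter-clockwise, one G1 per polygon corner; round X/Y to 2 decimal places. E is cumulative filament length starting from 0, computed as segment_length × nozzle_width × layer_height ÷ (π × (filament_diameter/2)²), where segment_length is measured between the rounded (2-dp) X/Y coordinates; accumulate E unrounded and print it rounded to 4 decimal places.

At z = 4.8 mm: the cylinder does not reach this height (z outside [0, 3.5]); the cylinder at (13.5, 5) does not reach this height (z outside [1, 4.5]); the 10×9 cube at (0.5, 13) contributes its full rectangle; Combining (union): only the 10×9 cube at (0.5, 13) is present, so the union is just that shape — 1 connected region. The outline is a single polygon with 4 vertices. Extrusion per mm of travel: 0.8 × 0.2 / (π × 0.875²) = 0.066520. Accumulating E over each segment gives final E = 2.5278.

G0 X0.50 Y13.00 Z4.80
G1 X10.50 Y13.00 E0.6652
G1 X10.50 Y22.00 E1.2639
G1 X0.50 Y22.00 E1.9291
G1 X0.50 Y13.00 E2.5278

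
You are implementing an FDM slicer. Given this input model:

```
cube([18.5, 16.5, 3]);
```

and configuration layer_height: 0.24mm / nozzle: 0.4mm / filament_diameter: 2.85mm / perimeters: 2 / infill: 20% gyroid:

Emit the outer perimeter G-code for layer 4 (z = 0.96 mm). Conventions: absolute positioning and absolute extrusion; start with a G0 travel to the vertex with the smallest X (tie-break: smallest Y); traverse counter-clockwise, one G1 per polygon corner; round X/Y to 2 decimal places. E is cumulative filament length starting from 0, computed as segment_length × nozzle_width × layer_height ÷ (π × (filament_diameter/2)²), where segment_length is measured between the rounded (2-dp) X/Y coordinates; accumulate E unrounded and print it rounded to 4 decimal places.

G0 X0.00 Y0.00 Z0.96
G1 X18.50 Y0.00 E0.2784
G1 X18.50 Y16.50 E0.5267
G1 X0.00 Y16.50 E0.8051
G1 X0.00 Y0.00 E1.0534

At z = 0.96 mm: the cube is present — its section is the full 18.5×16.5 rectangle. The outline is a single polygon with 4 vertices. Extrusion per mm of travel: 0.4 × 0.24 / (π × 1.425²) = 0.015048. Accumulating E over each segment gives final E = 1.0534.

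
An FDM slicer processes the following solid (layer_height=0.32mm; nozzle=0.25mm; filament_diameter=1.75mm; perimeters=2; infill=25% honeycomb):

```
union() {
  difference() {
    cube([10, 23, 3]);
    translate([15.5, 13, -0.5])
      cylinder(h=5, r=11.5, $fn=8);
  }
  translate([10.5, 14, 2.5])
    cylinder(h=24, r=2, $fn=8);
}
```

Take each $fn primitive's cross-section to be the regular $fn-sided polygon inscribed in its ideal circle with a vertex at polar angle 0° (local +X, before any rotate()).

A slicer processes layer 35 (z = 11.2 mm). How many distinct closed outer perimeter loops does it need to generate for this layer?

At z = 11.2 mm: the cube does not reach this height (z outside [0, 3]); the cylinder at (15.5, 13) does not reach this height (z outside [-0.5, 4.5]); Taking the first minus the rest: the first operand is absent here, so nothing remains; the r=2 cylinder at (10.5, 14) gives a regular 8-gon of circumradius 2 (constant along its height); Merging all regions: only the r=2 cylinder at (10.5, 14) is present, so the union is just that shape — 1 connected region. The result has 1 disconnected region.

1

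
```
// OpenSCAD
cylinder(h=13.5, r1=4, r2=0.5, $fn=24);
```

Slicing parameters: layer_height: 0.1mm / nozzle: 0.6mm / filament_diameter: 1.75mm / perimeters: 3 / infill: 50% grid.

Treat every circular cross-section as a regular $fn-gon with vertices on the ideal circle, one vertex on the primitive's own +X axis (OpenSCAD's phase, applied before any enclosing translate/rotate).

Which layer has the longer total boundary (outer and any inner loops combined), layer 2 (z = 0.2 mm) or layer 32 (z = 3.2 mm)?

Layer 2 (z = 0.2): the cone (r1=4→r2=0.5) has section circumradius 3.948 here — a regular 24-gon (perimeter = 2·24·3.948·sin(180°/24) = 24.74 mm). So its perimeter = 24.74 mm. Layer 32 (z = 3.2): the cone (r1=4→r2=0.5) has section circumradius 3.170 here — a regular 24-gon (perimeter = 2·24·3.170·sin(180°/24) = 19.86 mm). So its perimeter = 19.86 mm. Layer 2 is larger (24.74 vs 19.86 mm).

layer 2 (z = 0.2 mm)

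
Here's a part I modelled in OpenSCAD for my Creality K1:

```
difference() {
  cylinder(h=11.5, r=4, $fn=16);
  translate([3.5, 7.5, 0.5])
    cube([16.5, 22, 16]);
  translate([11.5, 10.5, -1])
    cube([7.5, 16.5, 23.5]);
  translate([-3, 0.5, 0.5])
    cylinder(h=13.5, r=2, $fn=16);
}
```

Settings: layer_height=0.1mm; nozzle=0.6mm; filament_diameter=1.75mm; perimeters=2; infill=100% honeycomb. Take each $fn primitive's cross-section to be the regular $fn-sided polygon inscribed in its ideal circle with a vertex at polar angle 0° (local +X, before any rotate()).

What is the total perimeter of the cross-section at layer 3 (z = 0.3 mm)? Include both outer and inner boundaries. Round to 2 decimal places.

24.97 mm

At z = 0.3 mm: the cylinder: section is a regular 16-gon, circumradius r=4 (perimeter = 2·16·4.000·sin(180°/16) = 24.97 mm); the cube at (3.5, 7.5) is absent (z outside [0.5, 16.5]); the cube at (11.5, 10.5) is present — its section is the full 7.5×16.5 rectangle (perimeter 48.00 mm); the cylinder at (-3, 0.5) is not intersected at this z (z outside [0.5, 14]); Subtracting the remaining from the first: starting from the r=4 cylinder, the 7.5×16.5 cube at (11.5, 10.5) misses the remaining region (no effect) — boundary = 24.97 mm. Overall, the cross-section is a single solid region. Total boundary length (outer) = 24.97 mm.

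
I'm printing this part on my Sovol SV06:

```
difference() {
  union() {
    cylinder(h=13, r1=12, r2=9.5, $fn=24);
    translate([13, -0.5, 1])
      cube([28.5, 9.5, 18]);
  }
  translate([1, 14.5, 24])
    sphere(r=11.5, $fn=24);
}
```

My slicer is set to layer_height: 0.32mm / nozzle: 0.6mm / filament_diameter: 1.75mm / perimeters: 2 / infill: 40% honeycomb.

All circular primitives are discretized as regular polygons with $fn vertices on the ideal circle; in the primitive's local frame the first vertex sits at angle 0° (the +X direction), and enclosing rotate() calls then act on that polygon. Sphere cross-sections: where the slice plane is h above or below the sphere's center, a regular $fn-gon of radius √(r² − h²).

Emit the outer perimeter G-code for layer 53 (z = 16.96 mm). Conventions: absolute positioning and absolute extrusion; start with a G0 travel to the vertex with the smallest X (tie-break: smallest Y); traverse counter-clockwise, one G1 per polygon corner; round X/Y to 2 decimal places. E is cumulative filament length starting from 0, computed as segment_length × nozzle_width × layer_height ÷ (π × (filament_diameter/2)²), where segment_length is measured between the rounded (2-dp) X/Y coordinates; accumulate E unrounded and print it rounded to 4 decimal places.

G0 X13.00 Y-0.50 Z16.96
G1 X41.50 Y-0.50 E2.2750
G1 X41.50 Y9.00 E3.0333
G1 X13.00 Y9.00 E5.3083
G1 X13.00 Y-0.50 E6.0666

At z = 16.96 mm: the cone is not intersected at this z (z outside [0, 13]); the 28.5×9.5 cube at (13, -0.5) contributes its full rectangle; Merging all regions: only the 28.5×9.5 cube at (13, -0.5) is present, so the union is just that shape — 1 connected region; the r=11.5 sphere at (1, 14.5) slices to a regular 24-gon of circumradius 9.093 (√(r²−h²) with h=7.04 from center); After the difference (first − rest): starting from that combined region, the r=11.5 sphere at (1, 14.5) misses the remaining region (no effect) — 1 connected region. The outline is a single polygon with 4 vertices. Extrusion per mm of travel: 0.6 × 0.32 / (π × 0.875²) = 0.079824. Accumulating E over each segment gives final E = 6.0666.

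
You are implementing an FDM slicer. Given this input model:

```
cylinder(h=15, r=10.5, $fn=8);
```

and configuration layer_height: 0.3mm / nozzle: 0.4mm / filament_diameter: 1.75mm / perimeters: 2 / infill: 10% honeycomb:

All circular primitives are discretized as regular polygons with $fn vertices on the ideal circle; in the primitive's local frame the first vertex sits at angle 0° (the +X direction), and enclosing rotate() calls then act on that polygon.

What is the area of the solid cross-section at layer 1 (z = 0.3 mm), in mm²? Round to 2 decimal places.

At z = 0.3 mm: the r=10.5 cylinder gives a regular 8-gon of circumradius 10.5 (constant along its height) (area = (8/2)·10.500²·sin(360°/8) = 311.83 mm²). Overall, the cross-section is a single solid region. Net area = 311.83 mm².

311.83 mm²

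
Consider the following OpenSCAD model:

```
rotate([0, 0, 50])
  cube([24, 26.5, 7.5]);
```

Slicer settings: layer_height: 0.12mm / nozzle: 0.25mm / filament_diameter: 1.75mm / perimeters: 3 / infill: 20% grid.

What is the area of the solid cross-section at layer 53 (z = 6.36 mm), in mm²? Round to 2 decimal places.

At z = 6.36 mm: the cube (footprint 24×26.5) is included at this height (area 636.00 mm²); (rotated 50° about Z; rotation is an isometry so areas/perimeters/island counts are preserved). Overall, the cross-section is a single solid region. Net area = 636.00 mm².

636.00 mm²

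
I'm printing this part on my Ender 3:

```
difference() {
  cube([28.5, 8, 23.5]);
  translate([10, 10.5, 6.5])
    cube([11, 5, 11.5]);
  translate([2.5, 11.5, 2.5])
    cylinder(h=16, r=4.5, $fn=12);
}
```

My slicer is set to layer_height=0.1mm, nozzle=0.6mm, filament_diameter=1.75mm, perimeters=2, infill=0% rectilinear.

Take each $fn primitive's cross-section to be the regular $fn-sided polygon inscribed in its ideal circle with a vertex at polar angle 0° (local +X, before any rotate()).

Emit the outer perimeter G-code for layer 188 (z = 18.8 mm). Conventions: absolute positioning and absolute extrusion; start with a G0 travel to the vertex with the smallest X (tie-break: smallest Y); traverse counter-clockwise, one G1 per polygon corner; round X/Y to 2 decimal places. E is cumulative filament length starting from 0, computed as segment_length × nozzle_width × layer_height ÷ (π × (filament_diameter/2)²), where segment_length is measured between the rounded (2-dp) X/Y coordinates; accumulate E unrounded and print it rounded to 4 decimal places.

G0 X0.00 Y0.00 Z18.80
G1 X28.50 Y0.00 E0.7109
G1 X28.50 Y8.00 E0.9105
G1 X0.00 Y8.00 E1.6214
G1 X0.00 Y0.00 E1.8210

At z = 18.8 mm: the 28.5×8 cube contributes its full rectangle; the cube at (10, 10.5) does not reach this height (z outside [6.5, 18]); the cylinder at (2.5, 11.5) is absent (z outside [2.5, 18.5]); After the difference (first − rest): none of the subtracted shapes is present at this height, so the 28.5×8 cube is unchanged — 1 connected region. The outline is a single polygon with 4 vertices. Extrusion per mm of travel: 0.6 × 0.1 / (π × 0.875²) = 0.024945. Accumulating E over each segment gives final E = 1.8210.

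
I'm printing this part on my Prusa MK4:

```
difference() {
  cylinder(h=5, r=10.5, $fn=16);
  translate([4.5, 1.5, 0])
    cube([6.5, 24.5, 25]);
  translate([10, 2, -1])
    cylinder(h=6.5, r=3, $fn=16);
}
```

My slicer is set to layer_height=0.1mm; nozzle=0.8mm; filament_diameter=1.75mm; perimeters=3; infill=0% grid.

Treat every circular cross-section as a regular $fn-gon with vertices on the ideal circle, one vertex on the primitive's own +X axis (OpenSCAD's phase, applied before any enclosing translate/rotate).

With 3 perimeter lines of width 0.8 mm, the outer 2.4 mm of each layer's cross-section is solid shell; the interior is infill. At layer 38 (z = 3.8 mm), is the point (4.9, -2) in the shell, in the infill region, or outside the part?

infill

At z = 3.8 mm: the cylinder: section is a regular 16-gon, circumradius r=10.5; the cube at (4.5, 1.5) (footprint 6.5×24.5) is included at this height; the cylinder at (10, 2): section is a regular 16-gon, circumradius r=3; Taking the first minus the rest: starting from the r=10.5 cylinder, the 6.5×24.5 cube at (4.5, 1.5) partially overlaps it — only the 30.42 mm² overlap (of its 159.25 mm²) is removed, clipping the outline; the r=3 cylinder at (10, 2) partially overlaps it — only the 6.33 mm² overlap (of its 27.55 mm²) is removed, clipping the outline — 1 connected region. Overall, the cross-section is a single solid region. The nearest boundary edge runs (4.50, 1.50)→(7.10, 1.50); distance from the point to it = 3.50 mm. The point is inside the cross-section and 3.50 mm from the nearest boundary — more than the 2.4 mm shell width (3 × 0.8), so it's in the infill interior.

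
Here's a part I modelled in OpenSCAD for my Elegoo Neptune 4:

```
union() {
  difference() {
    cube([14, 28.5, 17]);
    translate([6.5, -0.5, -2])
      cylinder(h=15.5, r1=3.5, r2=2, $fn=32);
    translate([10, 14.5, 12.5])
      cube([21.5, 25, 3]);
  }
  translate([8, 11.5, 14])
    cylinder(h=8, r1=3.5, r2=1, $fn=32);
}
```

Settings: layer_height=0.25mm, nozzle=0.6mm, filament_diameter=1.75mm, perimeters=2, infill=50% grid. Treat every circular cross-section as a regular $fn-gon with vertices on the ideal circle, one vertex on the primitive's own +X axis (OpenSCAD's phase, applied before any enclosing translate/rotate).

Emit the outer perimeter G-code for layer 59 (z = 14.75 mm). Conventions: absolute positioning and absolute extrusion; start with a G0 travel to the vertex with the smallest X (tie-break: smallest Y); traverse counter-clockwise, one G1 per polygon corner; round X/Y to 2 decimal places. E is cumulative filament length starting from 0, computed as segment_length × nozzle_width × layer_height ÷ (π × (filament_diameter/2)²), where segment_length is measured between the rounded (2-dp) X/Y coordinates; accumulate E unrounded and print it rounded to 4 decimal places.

G0 X0.00 Y0.00 Z14.75
G1 X14.00 Y0.00 E0.8731
G1 X14.00 Y14.50 E1.7773
G1 X10.00 Y14.50 E2.0268
G1 X10.00 Y28.50 E2.8999
G1 X0.00 Y28.50 E3.5235
G1 X0.00 Y0.00 E5.3008

At z = 14.75 mm: the 14×28.5 cube contributes its full rectangle; the cone at (6.5, -0.5) is absent (z outside [-2, 13.5]); the 21.5×25 cube at (10, 14.5) contributes its full rectangle; Subtracting the remaining from the first: starting from the 14×28.5 cube, the 21.5×25 cube at (10, 14.5) partially overlaps it — only the 56.00 mm² overlap (of its 537.50 mm²) is removed, clipping the outline — 1 connected region; the cone at (8, 11.5) contributes a regular 32-gon of circumradius 3.266 (interpolated between r1=3.5 and r2=1 at t=0.094); Taking the union: the cone at (8, 11.5) lies entirely inside that combined region, so the union is just that combined region — 1 connected region. The outline is a single polygon with 6 vertices. Extrusion per mm of travel: 0.6 × 0.25 / (π × 0.875²) = 0.062363. Accumulating E over each segment gives final E = 5.3008.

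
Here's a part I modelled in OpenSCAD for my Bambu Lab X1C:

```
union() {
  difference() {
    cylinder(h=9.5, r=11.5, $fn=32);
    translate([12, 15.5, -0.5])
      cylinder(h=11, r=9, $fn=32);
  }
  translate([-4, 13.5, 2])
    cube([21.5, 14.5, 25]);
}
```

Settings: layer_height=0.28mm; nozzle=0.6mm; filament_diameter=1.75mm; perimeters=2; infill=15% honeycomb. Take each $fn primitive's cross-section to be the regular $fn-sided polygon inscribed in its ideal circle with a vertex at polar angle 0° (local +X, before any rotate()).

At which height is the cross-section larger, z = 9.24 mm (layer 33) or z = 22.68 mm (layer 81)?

Layer 33 (z = 9.24): the r=11.5 cylinder contributes a regular 32-gon of circumradius 11.5 (area = (32/2)·11.500²·sin(360°/32) = 412.81 mm²); the r=9 cylinder at (12, 15.5) gives a regular 32-gon of circumradius 9 (constant along its height) (area = (32/2)·9.000²·sin(360°/32) = 252.84 mm²); Taking the first minus the rest: starting from the r=11.5 cylinder (412.81 mm²), the r=9 cylinder at (12, 15.5) partially overlaps it — only the 3.19 mm² overlap (of its 252.84 mm²) is removed, clipping the outline — area = 409.63 mm²; the cube at (-4, 13.5) (footprint 21.5×14.5) is included at this height (area 311.75 mm²); Combining (union): the 2 present regions are separate (no shared area or edge), so areas and boundary lengths simply add and each stays a separate island — area = 721.38 mm². So its area = 721.38 mm². Layer 81 (z = 22.68): the cylinder is not intersected at this z (z outside [0, 9.5]); the cylinder at (12, 15.5) is not intersected at this z (z outside [-0.5, 10.5]); Taking the first minus the rest: the first operand is absent here, so nothing remains; the 21.5×14.5 cube at (-4, 13.5) contributes its full rectangle (area 311.75 mm²); Taking the union: only the 21.5×14.5 cube at (-4, 13.5) is present, so the union is just that shape — area = 311.75 mm². So its area = 311.75 mm². Layer 33 is larger (721.38 vs 311.75 mm²).

layer 33 (z = 9.24 mm)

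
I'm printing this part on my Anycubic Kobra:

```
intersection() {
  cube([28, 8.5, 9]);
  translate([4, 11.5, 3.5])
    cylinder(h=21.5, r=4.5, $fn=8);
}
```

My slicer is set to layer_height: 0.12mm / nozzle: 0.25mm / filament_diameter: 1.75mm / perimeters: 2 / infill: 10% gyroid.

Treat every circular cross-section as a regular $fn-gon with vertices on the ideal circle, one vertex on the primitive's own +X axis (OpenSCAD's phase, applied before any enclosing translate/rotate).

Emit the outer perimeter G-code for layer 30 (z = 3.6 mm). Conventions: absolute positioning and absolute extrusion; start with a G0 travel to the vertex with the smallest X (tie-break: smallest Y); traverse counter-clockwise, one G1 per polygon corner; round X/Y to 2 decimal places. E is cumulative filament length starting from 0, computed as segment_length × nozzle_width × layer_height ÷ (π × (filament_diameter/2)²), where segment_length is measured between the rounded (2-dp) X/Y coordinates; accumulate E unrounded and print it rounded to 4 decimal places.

G0 X0.74 Y8.50 Z3.60
G1 X0.82 Y8.32 E0.0025
G1 X4.00 Y7.00 E0.0454
G1 X7.18 Y8.32 E0.0883
G1 X7.26 Y8.50 E0.0908
G1 X0.74 Y8.50 E0.1721

At z = 3.6 mm: the 28×8.5 cube contributes its full rectangle; the r=4.5 cylinder at (4, 11.5) contributes a regular 8-gon of circumradius 4.5; Taking the intersection: the r=4.5 cylinder at (4, 11.5) partially overlaps the 28×8.5 cube; clipping to the common part keeps 5.37 mm² — 1 connected region. The outline is a single polygon with 5 vertices. Extrusion per mm of travel: 0.25 × 0.12 / (π × 0.875²) = 0.012473. Accumulating E over each segment gives final E = 0.1721.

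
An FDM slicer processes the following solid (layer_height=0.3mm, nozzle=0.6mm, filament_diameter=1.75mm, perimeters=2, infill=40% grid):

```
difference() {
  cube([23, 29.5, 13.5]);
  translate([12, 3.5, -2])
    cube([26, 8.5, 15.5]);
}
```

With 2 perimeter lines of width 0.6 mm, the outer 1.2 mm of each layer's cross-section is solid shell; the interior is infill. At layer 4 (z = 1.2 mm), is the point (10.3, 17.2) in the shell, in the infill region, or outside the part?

infill

At z = 1.2 mm: the cube (footprint 23×29.5) is included at this height; the cube at (12, 3.5) (footprint 26×8.5) is included at this height; Taking the first minus the rest: starting from the 23×29.5 cube, the 26×8.5 cube at (12, 3.5) partially overlaps it — only the 93.50 mm² overlap (of its 221.00 mm²) is removed, clipping the outline — 1 connected region. Overall, the cross-section is a single solid region. The nearest boundary edge runs (23.00, 12.00)→(12.00, 12.00); distance from the point to it = 5.47 mm. The point is inside the cross-section and 5.47 mm from the nearest boundary — more than the 1.2 mm shell width (2 × 0.6), so it's in the infill interior.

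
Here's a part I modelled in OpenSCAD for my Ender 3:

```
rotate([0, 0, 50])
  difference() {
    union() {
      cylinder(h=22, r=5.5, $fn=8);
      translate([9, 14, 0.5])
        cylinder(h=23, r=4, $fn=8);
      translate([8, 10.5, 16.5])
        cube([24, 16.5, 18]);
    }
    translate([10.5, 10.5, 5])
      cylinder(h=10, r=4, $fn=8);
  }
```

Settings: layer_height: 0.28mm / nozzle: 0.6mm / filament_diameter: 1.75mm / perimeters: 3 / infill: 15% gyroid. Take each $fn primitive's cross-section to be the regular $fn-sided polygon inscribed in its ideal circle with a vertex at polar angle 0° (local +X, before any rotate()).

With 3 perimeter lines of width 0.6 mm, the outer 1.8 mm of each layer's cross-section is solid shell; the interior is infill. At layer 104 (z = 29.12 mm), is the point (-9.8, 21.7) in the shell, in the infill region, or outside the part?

infill

At z = 29.12 mm: the cylinder does not reach this height (z outside [0, 22]); the cylinder at (9, 14) is not intersected at this z (z outside [0.5, 23.5]); the cube at (8, 10.5) is present — its section is the full 24×16.5 rectangle; Merging all regions: only the 24×16.5 cube at (8, 10.5) is present, so the union is just that shape — 1 connected region; the cylinder at (10.5, 10.5) is absent (z outside [5, 15]); After the difference (first − rest): none of the subtracted shapes is present at this height, so that combined region is unchanged — 1 connected region; (rotated 50° about Z; rotation is an isometry so areas/perimeters/island counts are preserved). Overall, the cross-section is a single solid region. Undo the 50° rotation: the query point maps to (10.324, 21.456) in the un-rotated model frame. The nearest boundary edge runs (8.00, 27.00)→(8.00, 10.50); distance from the point to it = 2.32 mm. The point is inside the cross-section and 2.32 mm from the nearest boundary — more than the 1.8 mm shell width (3 × 0.6), so it's in the infill interior.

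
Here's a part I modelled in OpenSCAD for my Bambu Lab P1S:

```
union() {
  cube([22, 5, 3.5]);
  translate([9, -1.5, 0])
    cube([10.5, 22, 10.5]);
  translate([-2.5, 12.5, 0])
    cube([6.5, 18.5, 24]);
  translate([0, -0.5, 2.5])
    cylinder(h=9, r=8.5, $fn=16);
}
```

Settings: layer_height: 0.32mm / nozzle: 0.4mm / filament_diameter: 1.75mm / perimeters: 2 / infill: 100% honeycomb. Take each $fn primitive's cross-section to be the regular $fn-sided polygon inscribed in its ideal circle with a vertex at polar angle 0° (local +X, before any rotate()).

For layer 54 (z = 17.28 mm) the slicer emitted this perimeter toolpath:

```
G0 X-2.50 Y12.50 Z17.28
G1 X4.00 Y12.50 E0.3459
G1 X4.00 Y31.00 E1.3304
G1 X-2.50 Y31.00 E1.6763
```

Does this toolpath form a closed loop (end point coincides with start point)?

Start point (G0): (-2.50, 12.50). End point (last G1): the path does not return to the start — open.

no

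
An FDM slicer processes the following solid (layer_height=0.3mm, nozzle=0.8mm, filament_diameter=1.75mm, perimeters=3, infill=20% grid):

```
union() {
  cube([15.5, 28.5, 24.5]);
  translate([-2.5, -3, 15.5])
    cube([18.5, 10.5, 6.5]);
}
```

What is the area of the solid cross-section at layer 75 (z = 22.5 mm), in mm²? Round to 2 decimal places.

At z = 22.5 mm: the cube is present — its section is the full 15.5×28.5 rectangle (area 441.75 mm²); the cube at (-2.5, -3) is absent (z outside [15.5, 22]); Merging all regions: only the 15.5×28.5 cube is present, so the union is just that shape — area = 441.75 mm². Overall, the cross-section is a single solid region. Net area = 441.75 mm².

441.75 mm²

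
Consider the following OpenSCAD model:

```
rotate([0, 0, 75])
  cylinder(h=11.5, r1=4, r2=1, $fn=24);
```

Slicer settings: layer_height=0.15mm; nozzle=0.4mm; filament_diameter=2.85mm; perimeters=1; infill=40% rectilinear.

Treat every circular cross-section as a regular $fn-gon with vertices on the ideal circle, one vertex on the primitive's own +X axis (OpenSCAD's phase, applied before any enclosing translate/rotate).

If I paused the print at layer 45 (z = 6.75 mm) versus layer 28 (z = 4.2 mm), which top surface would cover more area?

Layer 45 (z = 6.75): the cone contributes a regular 24-gon of circumradius 2.239 (interpolated between r1=4 and r2=1 at t=0.587) (area = (24/2)·2.239²·sin(360°/24) = 15.57 mm²); (rotated 75° about Z; rotation is an isometry so areas/perimeters/island counts are preserved). So its area = 15.57 mm². Layer 28 (z = 4.2): the cone: at t=0.365 of its height the radius interpolates to r₁+(r₂−r₁)t = 2.904, giving a regular 24-gon of that circumradius (area = (24/2)·2.904²·sin(360°/24) = 26.20 mm²); (whole slice rotated 75° about Z — lengths, areas and connectivity unchanged). So its area = 26.20 mm². Layer 28 is larger (26.20 vs 15.57 mm²).

layer 28 (z = 4.2 mm)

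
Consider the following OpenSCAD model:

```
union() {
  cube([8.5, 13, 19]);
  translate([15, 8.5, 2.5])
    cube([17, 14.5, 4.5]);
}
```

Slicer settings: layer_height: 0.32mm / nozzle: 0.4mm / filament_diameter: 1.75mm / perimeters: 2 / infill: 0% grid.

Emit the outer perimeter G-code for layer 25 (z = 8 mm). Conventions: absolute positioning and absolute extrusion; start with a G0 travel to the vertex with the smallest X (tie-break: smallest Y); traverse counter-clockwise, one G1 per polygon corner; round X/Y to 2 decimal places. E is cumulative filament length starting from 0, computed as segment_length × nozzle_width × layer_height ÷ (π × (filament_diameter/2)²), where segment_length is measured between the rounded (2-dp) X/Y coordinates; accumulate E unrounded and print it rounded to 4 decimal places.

G0 X0.00 Y0.00 Z8.00
G1 X8.50 Y0.00 E0.4523
G1 X8.50 Y13.00 E1.1441
G1 X0.00 Y13.00 E1.5965
G1 X0.00 Y0.00 E2.2883

At z = 8 mm: the 8.5×13 cube contributes its full rectangle; the cube at (15, 8.5) does not reach this height (z outside [2.5, 7]); Taking the union: only the 8.5×13 cube is present, so the union is just that shape — 1 connected region. The outline is a single polygon with 4 vertices. Extrusion per mm of travel: 0.4 × 0.32 / (π × 0.875²) = 0.053216. Accumulating E over each segment gives final E = 2.2883.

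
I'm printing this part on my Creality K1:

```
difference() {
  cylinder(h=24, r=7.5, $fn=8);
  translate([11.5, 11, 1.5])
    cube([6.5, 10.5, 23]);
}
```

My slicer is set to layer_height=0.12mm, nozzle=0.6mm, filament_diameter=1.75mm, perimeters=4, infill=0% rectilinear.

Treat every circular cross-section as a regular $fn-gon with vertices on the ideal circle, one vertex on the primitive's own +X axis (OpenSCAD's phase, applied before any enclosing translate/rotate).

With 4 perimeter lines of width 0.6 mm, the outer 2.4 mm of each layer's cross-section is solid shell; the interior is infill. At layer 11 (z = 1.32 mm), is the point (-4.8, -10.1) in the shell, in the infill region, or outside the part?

outside

At z = 1.32 mm: the cylinder: section is a regular 8-gon, circumradius r=7.5; the cube at (11.5, 11) does not reach this height (z outside [1.5, 24.5]); Subtracting the remaining from the first: none of the subtracted shapes is present at this height, so the r=7.5 cylinder is unchanged — 1 connected region. Overall, the cross-section is a single solid region. The nearest boundary edge runs (-5.30, -5.30)→(-0.00, -7.50); distance from the point to it = 4.24 mm. The point is not inside any of the regions above, so it lies outside the cross-section (4.24 mm from the nearest boundary).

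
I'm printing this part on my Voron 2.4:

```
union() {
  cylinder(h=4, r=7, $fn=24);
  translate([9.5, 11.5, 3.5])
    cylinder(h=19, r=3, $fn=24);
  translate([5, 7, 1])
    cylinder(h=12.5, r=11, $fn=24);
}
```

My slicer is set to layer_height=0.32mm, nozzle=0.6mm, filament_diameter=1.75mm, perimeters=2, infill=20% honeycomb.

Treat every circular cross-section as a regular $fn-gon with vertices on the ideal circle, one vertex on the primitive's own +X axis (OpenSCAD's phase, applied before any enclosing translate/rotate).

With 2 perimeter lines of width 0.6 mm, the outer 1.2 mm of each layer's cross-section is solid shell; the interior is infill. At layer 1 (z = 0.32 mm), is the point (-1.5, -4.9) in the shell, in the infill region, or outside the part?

At z = 0.32 mm: the r=7 cylinder gives a regular 24-gon of circumradius 7 (constant along its height); the cylinder at (9.5, 11.5) is absent (z outside [3.5, 22.5]); the cylinder at (5, 7) is absent (z outside [1, 13.5]); Merging all regions: only the r=7 cylinder is present, so the union is just that shape — 1 connected region. Overall, the cross-section is a single solid region. The nearest boundary edge runs (-3.50, -6.06)→(-1.81, -6.76); distance from the point to it = 1.84 mm. The point is inside the cross-section and 1.84 mm from the nearest boundary — more than the 1.2 mm shell width (2 × 0.6), so it's in the infill interior.

infill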